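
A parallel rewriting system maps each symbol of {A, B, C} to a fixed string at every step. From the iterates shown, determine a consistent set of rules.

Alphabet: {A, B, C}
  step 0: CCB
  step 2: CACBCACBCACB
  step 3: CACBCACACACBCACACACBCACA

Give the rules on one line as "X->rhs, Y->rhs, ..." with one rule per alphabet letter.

A->CB, B->CA, C->CA

  step 2 ⇒ step 3: CACBCACBCACB ⇒ CA·CB·CA·CA·CA·CB·CA·CA·CA·CB·CA·CA
    A ↦ CB
    B ↦ CA
    C ↦ CA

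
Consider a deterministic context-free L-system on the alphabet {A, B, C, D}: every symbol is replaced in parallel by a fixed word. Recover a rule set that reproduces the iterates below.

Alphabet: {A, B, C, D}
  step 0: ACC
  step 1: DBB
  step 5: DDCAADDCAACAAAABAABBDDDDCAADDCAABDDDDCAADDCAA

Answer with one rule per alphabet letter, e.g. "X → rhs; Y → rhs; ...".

A->D, B->CAA, C->B, D->AAB

  step 0 ⇒ step 1: ACC ⇒ D·B·B
    A ↦ D
    C ↦ B
    B ↦ CAA  (constrained at step 1)
    D ↦ AAB  (constrained at step 1)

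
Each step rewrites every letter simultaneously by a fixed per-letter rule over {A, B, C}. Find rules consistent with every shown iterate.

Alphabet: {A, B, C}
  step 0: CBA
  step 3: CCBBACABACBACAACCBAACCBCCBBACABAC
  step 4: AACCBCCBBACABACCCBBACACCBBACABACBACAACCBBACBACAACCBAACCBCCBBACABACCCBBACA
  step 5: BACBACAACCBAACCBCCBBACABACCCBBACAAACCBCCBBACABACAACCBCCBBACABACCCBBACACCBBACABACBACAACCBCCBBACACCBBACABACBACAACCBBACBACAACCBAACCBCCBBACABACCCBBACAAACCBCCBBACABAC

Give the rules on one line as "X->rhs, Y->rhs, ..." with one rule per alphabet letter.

A->BAC, B->CCB, C->A

  step 4 ⇒ step 5: AACCBCCBBACABACCCBBACACCBBACABACBACAACCBBACBACAACCBAACCBCCBBACABACCCBBACA ⇒ BAC·BAC·A·A·CCB·A·A·CCB·CCB·BAC·A·BAC·CCB·BAC·A·A·A·CCB·CCB·BAC·A·BAC·A·A·CCB·CCB·BAC·A·BAC·CCB·BAC·A·CCB·BAC·A·BAC·BAC·A·A·CCB·CCB·BAC·A·CCB·BAC·A·BAC·BAC·A·A·CCB·BAC·BAC·A·A·CCB·A·A·CCB·CCB·BAC·A·BAC·CCB·BAC·A·A·A·CCB·CCB·BAC·A·BAC
    A ↦ BAC
    B ↦ CCB
    C ↦ A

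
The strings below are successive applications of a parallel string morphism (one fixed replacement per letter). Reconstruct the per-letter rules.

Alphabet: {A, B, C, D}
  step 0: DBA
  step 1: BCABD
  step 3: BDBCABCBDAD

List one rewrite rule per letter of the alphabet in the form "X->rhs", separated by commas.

A->BD, B->A, C->D, D->BC

  step 0 ⇒ step 1: DBA ⇒ BC·A·BD
    A ↦ BD
    B ↦ A
    D ↦ BC
    C ↦ D  (constrained at step 1)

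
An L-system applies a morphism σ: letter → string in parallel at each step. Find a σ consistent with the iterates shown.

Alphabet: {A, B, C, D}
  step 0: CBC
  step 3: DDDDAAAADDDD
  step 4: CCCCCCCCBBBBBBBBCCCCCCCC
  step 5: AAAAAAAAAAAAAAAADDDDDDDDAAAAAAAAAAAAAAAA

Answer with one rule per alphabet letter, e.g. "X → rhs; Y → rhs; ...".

A->BB, B->D, C->AA, D->CC

  step 4 ⇒ step 5: CCCCCCCCBBBBBBBBCCCCCCCC ⇒ AA·AA·AA·AA·AA·AA·AA·AA·D·D·D·D·D·D·D·D·AA·AA·AA·AA·AA·AA·AA·AA
    B ↦ D
    C ↦ AA
  step 3 ⇒ step 4: DDDDAAAADDDD ⇒ CC·CC·CC·CC·BB·BB·BB·BB·CC·CC·CC·CC
    A ↦ BB
  step 3 ⇒ step 4: DDDDAAAADDDD ⇒ CC·CC·CC·CC·BB·BB·BB·BB·CC·CC·CC·CC
    D ↦ CC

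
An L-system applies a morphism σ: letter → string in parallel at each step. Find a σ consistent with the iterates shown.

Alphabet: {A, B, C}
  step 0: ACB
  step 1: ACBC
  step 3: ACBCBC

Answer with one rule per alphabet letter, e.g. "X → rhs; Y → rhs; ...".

  step 0 ⇒ step 1: ACB ⇒ AC·B·C
    A ↦ AC
    B ↦ C
    C ↦ B

A->AC, B->C, C->B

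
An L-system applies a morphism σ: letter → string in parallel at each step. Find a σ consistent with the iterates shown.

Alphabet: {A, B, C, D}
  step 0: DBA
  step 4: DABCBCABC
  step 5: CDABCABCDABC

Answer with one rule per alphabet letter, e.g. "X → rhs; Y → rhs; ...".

A->D, B->A, C->BC, D->C

  step 4 ⇒ step 5: DABCBCABC ⇒ C·D·A·BC·A·BC·D·A·BC
    A ↦ D
    B ↦ A
    C ↦ BC
    D ↦ C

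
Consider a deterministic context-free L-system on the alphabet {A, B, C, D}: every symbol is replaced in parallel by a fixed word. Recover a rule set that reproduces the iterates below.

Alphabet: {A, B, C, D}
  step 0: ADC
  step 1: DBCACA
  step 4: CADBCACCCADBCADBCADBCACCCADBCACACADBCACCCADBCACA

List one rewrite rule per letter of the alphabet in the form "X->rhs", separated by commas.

  step 0 ⇒ step 1: ADC ⇒ DB·CA·CA
    A ↦ DB
    C ↦ CA
    D ↦ CA
    B ↦ CC  (constrained at step 1)

A->DB, B->CC, C->CA, D->CA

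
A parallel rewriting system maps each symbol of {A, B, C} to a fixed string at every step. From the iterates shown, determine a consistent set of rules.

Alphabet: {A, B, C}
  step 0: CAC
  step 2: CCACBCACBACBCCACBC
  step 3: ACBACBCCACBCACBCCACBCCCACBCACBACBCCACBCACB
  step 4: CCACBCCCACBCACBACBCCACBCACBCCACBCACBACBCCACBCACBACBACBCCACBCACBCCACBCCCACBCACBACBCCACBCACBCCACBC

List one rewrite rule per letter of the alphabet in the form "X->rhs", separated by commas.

  step 3 ⇒ step 4: ACBACBCCACBCACBCCACBCCCACBCACBACBCCACBCACB ⇒ CC·ACB·C·CC·ACB·C·ACB·ACB·CC·ACB·C·ACB·CC·ACB·C·ACB·ACB·CC·ACB·C·ACB·ACB·ACB·CC·ACB·C·ACB·CC·ACB·C·CC·ACB·C·ACB·ACB·CC·ACB·C·ACB·CC·ACB·C
    A ↦ CC
    B ↦ C
    C ↦ ACB

A->CC, B->C, C->ACB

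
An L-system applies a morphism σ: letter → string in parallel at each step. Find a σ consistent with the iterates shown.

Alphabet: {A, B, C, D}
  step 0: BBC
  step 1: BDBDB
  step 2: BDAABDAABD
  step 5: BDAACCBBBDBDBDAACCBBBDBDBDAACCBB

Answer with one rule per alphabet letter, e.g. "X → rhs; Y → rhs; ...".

A->C, B->BD, C->B, D->AA

  step 1 ⇒ step 2: BDBDB ⇒ BD·AA·BD·AA·BD
    B ↦ BD
    D ↦ AA
    A ↦ C  (constrained at step 2)
  step 0 ⇒ step 1: BBC ⇒ BD·BD·B
    C ↦ B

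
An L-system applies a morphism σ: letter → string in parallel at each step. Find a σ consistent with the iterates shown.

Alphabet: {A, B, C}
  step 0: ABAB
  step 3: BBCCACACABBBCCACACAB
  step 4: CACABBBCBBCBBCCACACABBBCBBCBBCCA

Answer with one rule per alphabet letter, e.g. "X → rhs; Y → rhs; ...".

  step 3 ⇒ step 4: BBCCACACABBBCCACACAB ⇒ CA·CA·B·B·BC·B·BC·B·BC·CA·CA·CA·B·B·BC·B·BC·B·BC·CA
    A ↦ BC
    B ↦ CA
    C ↦ B

A->BC, B->CA, C->B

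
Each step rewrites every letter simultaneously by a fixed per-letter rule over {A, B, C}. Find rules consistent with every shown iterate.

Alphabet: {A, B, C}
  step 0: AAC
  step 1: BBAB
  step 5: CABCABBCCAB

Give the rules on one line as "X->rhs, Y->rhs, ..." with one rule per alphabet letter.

  step 0 ⇒ step 1: AAC ⇒ B·B·AB
    A ↦ B
    C ↦ AB
    B ↦ C  (constrained at step 1)

A->B, B->C, C->AB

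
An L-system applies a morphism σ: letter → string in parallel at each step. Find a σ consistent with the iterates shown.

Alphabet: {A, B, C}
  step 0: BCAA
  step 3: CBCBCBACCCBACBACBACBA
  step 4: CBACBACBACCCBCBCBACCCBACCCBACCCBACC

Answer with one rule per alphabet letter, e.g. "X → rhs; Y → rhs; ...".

A->CC, B->A, C->CB

  step 3 ⇒ step 4: CBCBCBACCCBACBACBACBA ⇒ CB·A·CB·A·CB·A·CC·CB·CB·CB·A·CC·CB·A·CC·CB·A·CC·CB·A·CC
    A ↦ CC
    B ↦ A
    C ↦ CB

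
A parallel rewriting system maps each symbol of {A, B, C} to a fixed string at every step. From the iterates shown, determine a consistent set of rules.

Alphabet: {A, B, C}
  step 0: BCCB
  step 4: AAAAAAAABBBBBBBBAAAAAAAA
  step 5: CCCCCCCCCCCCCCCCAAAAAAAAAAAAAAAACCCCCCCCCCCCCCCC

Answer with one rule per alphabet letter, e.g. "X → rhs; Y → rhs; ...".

  step 4 ⇒ step 5: AAAAAAAABBBBBBBBAAAAAAAA ⇒ CC·CC·CC·CC·CC·CC·CC·CC·AA·AA·AA·AA·AA·AA·AA·AA·CC·CC·CC·CC·CC·CC·CC·CC
    A ↦ CC
    B ↦ AA
    C ↦ B  (constrained at step 0)

A->CC, B->AA, C->B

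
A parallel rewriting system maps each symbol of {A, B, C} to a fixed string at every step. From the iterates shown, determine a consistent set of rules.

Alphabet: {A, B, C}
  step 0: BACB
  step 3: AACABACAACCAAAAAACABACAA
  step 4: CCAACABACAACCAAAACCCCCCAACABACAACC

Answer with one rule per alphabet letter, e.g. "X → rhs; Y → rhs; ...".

A->C, B->ABA, C->AA

  step 3 ⇒ step 4: AACABACAACCAAAAAACABACAA ⇒ C·C·AA·C·ABA·C·AA·C·C·AA·AA·C·C·C·C·C·C·AA·C·ABA·C·AA·C·C
    A ↦ C
    B ↦ ABA
    C ↦ AA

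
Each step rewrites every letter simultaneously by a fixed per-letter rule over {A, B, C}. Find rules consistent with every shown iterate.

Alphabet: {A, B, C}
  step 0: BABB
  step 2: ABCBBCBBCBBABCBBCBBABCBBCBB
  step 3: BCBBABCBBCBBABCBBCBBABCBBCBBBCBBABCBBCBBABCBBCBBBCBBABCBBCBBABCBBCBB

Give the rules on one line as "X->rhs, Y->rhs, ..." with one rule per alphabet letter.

A->B, B->CBB, C->AB

  step 2 ⇒ step 3: ABCBBCBBCBBABCBBCBBABCBBCBB ⇒ B·CBB·AB·CBB·CBB·AB·CBB·CBB·AB·CBB·CBB·B·CBB·AB·CBB·CBB·AB·CBB·CBB·B·CBB·AB·CBB·CBB·AB·CBB·CBB
    A ↦ B
    B ↦ CBB
    C ↦ AB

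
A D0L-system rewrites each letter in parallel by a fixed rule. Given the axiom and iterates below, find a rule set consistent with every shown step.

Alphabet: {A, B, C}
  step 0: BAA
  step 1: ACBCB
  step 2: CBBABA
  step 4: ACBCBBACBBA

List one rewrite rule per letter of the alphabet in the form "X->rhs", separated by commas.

  step 1 ⇒ step 2: ACBCB ⇒ CB·B·A·B·A
    A ↦ CB
    B ↦ A
    C ↦ B

A->CB, B->A, C->B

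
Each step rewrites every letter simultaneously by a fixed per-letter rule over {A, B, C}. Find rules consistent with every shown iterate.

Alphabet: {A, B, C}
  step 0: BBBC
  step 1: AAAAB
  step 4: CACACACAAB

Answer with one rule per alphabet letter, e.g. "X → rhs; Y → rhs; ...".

  step 0 ⇒ step 1: BBBC ⇒ A·A·A·AB
    B ↦ A
    C ↦ AB
    A ↦ C  (constrained at step 1)

A->C, B->A, C->AB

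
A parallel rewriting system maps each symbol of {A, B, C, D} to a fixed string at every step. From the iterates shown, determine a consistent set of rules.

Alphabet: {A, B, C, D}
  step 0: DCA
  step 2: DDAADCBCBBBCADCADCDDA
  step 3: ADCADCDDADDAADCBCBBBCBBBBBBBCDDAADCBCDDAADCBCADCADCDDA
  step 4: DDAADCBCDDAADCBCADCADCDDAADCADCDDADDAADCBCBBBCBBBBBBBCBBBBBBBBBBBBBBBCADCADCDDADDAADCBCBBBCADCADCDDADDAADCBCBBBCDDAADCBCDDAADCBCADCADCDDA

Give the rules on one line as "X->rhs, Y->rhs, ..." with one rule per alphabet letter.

A->DDA, B->BB, C->BC, D->ADC

  step 3 ⇒ step 4: ADCADCDDADDAADCBCBBBCBBBBBBBCDDAADCBCDDAADCBCADCADCDDA ⇒ DDA·ADC·BC·DDA·ADC·BC·ADC·ADC·DDA·ADC·ADC·DDA·DDA·ADC·BC·BB·BC·BB·BB·BB·BC·BB·BB·BB·BB·BB·BB·BB·BC·ADC·ADC·DDA·DDA·ADC·BC·BB·BC·ADC·ADC·DDA·DDA·ADC·BC·BB·BC·DDA·ADC·BC·DDA·ADC·BC·ADC·ADC·DDA
    A ↦ DDA
    B ↦ BB
    C ↦ BC
    D ↦ ADC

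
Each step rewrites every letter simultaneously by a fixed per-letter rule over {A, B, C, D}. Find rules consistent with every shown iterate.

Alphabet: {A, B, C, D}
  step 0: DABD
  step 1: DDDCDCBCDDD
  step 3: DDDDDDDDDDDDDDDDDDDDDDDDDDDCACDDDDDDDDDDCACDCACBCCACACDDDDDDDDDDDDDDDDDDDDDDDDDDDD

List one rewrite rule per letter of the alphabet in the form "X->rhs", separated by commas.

A->CD, B->CBC, C->CA, D->DDD

  step 0 ⇒ step 1: DABD ⇒ DDD·CD·CBC·DDD
    A ↦ CD
    B ↦ CBC
    D ↦ DDD
    C ↦ CA  (constrained at step 1)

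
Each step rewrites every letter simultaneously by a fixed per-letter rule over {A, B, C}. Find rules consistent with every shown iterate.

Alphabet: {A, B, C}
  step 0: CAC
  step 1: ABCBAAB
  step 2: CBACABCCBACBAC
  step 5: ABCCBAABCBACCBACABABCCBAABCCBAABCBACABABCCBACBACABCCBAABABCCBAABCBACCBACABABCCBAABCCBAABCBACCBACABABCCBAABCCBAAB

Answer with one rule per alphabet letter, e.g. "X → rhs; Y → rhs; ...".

  step 1 ⇒ step 2: ABCBAAB ⇒ CBA·C·AB·C·CBA·CBA·C
    A ↦ CBA
    B ↦ C
    C ↦ AB

A->CBA, B->C, C->AB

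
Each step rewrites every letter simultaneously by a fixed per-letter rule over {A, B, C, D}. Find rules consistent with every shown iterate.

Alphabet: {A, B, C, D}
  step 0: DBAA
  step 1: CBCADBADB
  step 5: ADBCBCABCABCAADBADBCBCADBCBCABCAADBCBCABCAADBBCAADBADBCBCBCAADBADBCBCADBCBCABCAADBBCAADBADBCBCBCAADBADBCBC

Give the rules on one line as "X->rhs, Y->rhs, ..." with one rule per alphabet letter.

A->ADB, B->BC, C->A, D->C

  step 0 ⇒ step 1: DBAA ⇒ C·BC·ADB·ADB
    A ↦ ADB
    B ↦ BC
    D ↦ C
    C ↦ A  (constrained at step 1)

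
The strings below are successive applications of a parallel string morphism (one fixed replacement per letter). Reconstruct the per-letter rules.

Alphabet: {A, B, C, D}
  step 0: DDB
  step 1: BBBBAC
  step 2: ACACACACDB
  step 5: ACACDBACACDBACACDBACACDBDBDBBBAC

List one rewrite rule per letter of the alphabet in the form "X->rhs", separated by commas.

A->D, B->AC, C->B, D->BB

  step 1 ⇒ step 2: BBBBAC ⇒ AC·AC·AC·AC·D·B
    A ↦ D
    B ↦ AC
    C ↦ B
  step 0 ⇒ step 1: DDB ⇒ BB·BB·AC
    D ↦ BB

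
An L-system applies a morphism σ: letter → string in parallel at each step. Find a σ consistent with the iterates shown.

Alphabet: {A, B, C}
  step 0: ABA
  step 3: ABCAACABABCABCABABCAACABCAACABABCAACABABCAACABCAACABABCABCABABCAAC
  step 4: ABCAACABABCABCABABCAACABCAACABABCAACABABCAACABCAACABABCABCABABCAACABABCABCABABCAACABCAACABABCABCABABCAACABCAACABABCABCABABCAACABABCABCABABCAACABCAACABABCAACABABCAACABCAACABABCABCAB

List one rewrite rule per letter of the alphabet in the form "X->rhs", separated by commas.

  step 3 ⇒ step 4: ABCAACABABCABCABABCAACABCAACABABCAACABABCAACABCAACABABCABCABABCAAC ⇒ ABC·AAC·AB·ABC·ABC·AB·ABC·AAC·ABC·AAC·AB·ABC·AAC·AB·ABC·AAC·ABC·AAC·AB·ABC·ABC·AB·ABC·AAC·AB·ABC·ABC·AB·ABC·AAC·ABC·AAC·AB·ABC·ABC·AB·ABC·AAC·ABC·AAC·AB·ABC·ABC·AB·ABC·AAC·AB·ABC·ABC·AB·ABC·AAC·ABC·AAC·AB·ABC·AAC·AB·ABC·AAC·ABC·AAC·AB·ABC·ABC·AB
    A ↦ ABC
    B ↦ AAC
    C ↦ AB

A->ABC, B->AAC, C->AB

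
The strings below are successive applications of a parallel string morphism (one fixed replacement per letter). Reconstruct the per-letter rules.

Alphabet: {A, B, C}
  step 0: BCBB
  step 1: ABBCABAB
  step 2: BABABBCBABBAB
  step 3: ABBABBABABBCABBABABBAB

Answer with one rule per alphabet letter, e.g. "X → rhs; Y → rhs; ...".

A->B, B->AB, C->BC

  step 2 ⇒ step 3: BABABBCBABBAB ⇒ AB·B·AB·B·AB·AB·BC·AB·B·AB·AB·B·AB
    A ↦ B
    B ↦ AB
    C ↦ BC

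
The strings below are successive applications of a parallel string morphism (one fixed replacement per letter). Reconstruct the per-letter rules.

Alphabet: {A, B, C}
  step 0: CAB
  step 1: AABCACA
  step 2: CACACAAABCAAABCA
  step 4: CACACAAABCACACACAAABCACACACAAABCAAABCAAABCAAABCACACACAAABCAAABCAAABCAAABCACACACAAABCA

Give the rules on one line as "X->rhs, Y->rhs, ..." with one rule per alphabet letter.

A->CA, B->CA, C->AAB

  step 1 ⇒ step 2: AABCACA ⇒ CA·CA·CA·AAB·CA·AAB·CA
    A ↦ CA
    B ↦ CA
    C ↦ AAB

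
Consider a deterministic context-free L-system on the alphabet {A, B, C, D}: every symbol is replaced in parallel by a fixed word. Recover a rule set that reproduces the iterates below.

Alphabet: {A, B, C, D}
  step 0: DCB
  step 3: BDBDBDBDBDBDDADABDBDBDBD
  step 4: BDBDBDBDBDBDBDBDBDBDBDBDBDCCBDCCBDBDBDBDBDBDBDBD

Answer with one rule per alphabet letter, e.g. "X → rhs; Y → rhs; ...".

  step 3 ⇒ step 4: BDBDBDBDBDBDDADABDBDBDBD ⇒ BD·BD·BD·BD·BD·BD·BD·BD·BD·BD·BD·BD·BD·CC·BD·CC·BD·BD·BD·BD·BD·BD·BD·BD
    A ↦ CC
    B ↦ BD
    D ↦ BD
    C ↦ DA  (constrained at step 0)

A->CC, B->BD, C->DA, D->BD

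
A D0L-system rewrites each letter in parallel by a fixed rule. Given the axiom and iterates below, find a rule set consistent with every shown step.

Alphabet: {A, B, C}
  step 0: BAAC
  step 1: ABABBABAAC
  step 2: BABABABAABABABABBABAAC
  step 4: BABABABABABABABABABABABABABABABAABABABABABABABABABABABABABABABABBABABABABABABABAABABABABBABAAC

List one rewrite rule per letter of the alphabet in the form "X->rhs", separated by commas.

A->BAB, B->A, C->AAC

  step 1 ⇒ step 2: ABABBABAAC ⇒ BAB·A·BAB·A·A·BAB·A·BAB·BAB·AAC
    A ↦ BAB
    B ↦ A
    C ↦ AAC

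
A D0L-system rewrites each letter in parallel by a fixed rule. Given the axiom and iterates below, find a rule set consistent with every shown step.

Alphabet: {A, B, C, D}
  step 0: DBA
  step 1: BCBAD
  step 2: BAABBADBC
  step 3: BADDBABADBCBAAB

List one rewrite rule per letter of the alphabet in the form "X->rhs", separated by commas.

A->D, B->BA, C->AB, D->BC

  step 2 ⇒ step 3: BAABBADBC ⇒ BA·D·D·BA·BA·D·BC·BA·AB
    A ↦ D
    B ↦ BA
    C ↦ AB
    D ↦ BC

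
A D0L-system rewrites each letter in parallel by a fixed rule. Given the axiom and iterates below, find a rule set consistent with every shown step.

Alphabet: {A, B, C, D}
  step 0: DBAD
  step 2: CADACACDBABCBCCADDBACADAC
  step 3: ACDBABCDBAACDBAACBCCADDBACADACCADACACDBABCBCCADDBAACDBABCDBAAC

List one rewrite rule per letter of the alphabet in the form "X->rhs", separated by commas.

A->DBA, B->CAD, C->AC, D->BC

  step 2 ⇒ step 3: CADACACDBABCBCCADDBACADAC ⇒ AC·DBA·BC·DBA·AC·DBA·AC·BC·CAD·DBA·CAD·AC·CAD·AC·AC·DBA·BC·BC·CAD·DBA·AC·DBA·BC·DBA·AC
    A ↦ DBA
    B ↦ CAD
    C ↦ AC
    D ↦ BC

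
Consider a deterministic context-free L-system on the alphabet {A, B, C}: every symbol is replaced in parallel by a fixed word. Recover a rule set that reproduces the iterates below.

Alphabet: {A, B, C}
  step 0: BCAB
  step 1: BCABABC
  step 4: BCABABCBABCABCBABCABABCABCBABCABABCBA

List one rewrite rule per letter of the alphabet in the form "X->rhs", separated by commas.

A->BA, B->BC, C->A

  step 0 ⇒ step 1: BCAB ⇒ BC·A·BA·BC
    A ↦ BA
    B ↦ BC
    C ↦ A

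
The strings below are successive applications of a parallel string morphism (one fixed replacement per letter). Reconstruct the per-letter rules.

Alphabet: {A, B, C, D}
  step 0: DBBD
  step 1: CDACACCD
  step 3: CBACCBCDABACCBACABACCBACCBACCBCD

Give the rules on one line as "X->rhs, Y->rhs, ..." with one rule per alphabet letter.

A->AB, B->AC, C->CB, D->CD

  step 0 ⇒ step 1: DBBD ⇒ CD·AC·AC·CD
    B ↦ AC
    D ↦ CD
    A ↦ AB  (constrained at step 1)
    C ↦ CB  (constrained at step 1)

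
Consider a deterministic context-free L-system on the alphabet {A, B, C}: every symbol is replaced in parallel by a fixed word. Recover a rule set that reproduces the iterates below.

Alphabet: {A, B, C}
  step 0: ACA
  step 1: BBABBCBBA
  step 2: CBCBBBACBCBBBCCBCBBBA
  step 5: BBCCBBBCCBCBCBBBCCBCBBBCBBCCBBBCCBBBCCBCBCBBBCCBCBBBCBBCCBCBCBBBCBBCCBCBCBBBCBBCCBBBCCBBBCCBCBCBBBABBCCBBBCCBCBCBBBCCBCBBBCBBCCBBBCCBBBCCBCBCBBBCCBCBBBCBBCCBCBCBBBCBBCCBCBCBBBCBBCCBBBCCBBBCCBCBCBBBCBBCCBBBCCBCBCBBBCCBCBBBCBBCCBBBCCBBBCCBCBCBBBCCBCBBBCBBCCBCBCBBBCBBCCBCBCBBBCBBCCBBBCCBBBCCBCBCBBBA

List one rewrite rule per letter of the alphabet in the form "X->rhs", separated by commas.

A->BBA, B->CB, C->BBC

  step 1 ⇒ step 2: BBABBCBBA ⇒ CB·CB·BBA·CB·CB·BBC·CB·CB·BBA
    A ↦ BBA
    B ↦ CB
    C ↦ BBC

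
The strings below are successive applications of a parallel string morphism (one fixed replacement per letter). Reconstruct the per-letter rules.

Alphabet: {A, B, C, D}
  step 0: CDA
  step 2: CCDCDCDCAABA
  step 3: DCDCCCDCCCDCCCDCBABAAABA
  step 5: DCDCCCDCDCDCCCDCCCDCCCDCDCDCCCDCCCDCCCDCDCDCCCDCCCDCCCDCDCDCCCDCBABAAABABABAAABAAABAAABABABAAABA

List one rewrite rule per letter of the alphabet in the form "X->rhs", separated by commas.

  step 2 ⇒ step 3: CCDCDCDCAABA ⇒ DC·DC·CC·DC·CC·DC·CC·DC·BA·BA·AA·BA
    A ↦ BA
    B ↦ AA
    C ↦ DC
    D ↦ CC

A->BA, B->AA, C->DC, D->CC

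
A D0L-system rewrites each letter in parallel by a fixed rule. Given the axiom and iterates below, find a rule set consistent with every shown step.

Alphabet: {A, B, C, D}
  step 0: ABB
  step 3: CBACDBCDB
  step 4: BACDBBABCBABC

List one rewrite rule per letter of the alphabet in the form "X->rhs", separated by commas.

A->DB, B->C, C->BA, D->B

  step 3 ⇒ step 4: CBACDBCDB ⇒ BA·C·DB·BA·B·C·BA·B·C
    A ↦ DB
    B ↦ C
    C ↦ BA
    D ↦ B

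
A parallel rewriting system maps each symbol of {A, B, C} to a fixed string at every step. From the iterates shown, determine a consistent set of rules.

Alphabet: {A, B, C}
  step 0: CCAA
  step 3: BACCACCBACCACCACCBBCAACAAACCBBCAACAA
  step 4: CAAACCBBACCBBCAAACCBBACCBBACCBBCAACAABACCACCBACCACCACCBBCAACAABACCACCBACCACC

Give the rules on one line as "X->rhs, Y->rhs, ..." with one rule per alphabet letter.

  step 3 ⇒ step 4: BACCACCBACCACCACCBBCAACAAACCBBCAACAA ⇒ CAA·ACC·B·B·ACC·B·B·CAA·ACC·B·B·ACC·B·B·ACC·B·B·CAA·CAA·B·ACC·ACC·B·ACC·ACC·ACC·B·B·CAA·CAA·B·ACC·ACC·B·ACC·ACC
    A ↦ ACC
    B ↦ CAA
    C ↦ B

A->ACC, B->CAA, C->B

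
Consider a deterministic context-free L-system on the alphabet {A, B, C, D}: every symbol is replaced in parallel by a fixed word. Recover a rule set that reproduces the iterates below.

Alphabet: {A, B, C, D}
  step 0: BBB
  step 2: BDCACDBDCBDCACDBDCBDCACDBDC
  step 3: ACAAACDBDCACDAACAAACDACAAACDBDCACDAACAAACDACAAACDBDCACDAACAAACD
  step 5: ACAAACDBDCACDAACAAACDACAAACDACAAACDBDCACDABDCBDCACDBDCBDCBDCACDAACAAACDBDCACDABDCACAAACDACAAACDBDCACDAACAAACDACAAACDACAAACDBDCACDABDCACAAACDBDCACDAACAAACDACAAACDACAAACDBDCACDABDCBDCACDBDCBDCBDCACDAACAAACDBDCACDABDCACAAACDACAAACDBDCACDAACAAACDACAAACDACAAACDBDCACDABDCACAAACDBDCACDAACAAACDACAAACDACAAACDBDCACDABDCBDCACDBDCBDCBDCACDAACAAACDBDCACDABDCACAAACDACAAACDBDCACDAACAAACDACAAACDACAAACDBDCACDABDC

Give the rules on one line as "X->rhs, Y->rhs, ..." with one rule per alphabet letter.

  step 2 ⇒ step 3: BDCACDBDCBDCACDBDCBDCACDBDC ⇒ ACA·A·ACD·BDC·ACD·A·ACA·A·ACD·ACA·A·ACD·BDC·ACD·A·ACA·A·ACD·ACA·A·ACD·BDC·ACD·A·ACA·A·ACD
    A ↦ BDC
    B ↦ ACA
    C ↦ ACD
    D ↦ A

A->BDC, B->ACA, C->ACD, D->A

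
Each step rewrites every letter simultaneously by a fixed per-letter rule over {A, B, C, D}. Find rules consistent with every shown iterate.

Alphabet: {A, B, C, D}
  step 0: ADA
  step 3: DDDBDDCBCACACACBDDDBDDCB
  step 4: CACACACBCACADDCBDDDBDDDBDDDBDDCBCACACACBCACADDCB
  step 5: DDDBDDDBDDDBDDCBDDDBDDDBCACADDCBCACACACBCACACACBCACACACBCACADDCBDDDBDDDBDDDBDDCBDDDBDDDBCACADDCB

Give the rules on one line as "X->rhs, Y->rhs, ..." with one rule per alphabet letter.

A->DB, B->CB, C->DD, D->CA

  step 4 ⇒ step 5: CACACACBCACADDCBDDDBDDDBDDDBDDCBCACACACBCACADDCB ⇒ DD·DB·DD·DB·DD·DB·DD·CB·DD·DB·DD·DB·CA·CA·DD·CB·CA·CA·CA·CB·CA·CA·CA·CB·CA·CA·CA·CB·CA·CA·DD·CB·DD·DB·DD·DB·DD·DB·DD·CB·DD·DB·DD·DB·CA·CA·DD·CB
    A ↦ DB
    B ↦ CB
    C ↦ DD
    D ↦ CA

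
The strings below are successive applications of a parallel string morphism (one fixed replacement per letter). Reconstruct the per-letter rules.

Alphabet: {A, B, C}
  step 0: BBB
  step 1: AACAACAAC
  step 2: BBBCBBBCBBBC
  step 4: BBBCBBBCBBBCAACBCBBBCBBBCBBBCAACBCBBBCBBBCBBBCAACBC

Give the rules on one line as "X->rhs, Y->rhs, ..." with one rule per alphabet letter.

  step 1 ⇒ step 2: AACAACAAC ⇒ B·B·BC·B·B·BC·B·B·BC
    A ↦ B
    C ↦ BC
  step 0 ⇒ step 1: BBB ⇒ AAC·AAC·AAC
    B ↦ AAC

A->B, B->AAC, C->BC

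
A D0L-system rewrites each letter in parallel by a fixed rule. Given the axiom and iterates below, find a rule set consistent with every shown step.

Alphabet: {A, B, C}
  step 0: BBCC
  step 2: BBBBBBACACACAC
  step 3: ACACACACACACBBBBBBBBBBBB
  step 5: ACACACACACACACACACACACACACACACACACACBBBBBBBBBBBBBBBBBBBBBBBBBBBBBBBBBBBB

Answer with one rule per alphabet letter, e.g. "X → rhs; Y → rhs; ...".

  step 2 ⇒ step 3: BBBBBBACACACAC ⇒ AC·AC·AC·AC·AC·AC·B·BB·B·BB·B·BB·B·BB
    A ↦ B
    B ↦ AC
    C ↦ BB

A->B, B->AC, C->BB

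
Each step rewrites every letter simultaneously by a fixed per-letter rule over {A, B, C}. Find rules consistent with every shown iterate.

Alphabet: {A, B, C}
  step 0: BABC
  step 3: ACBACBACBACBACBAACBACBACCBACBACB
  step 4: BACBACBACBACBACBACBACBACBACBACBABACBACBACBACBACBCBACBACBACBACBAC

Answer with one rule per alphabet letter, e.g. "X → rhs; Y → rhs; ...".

A->BA, B->AC, C->CB

  step 3 ⇒ step 4: ACBACBACBACBACBAACBACBACCBACBACB ⇒ BA·CB·AC·BA·CB·AC·BA·CB·AC·BA·CB·AC·BA·CB·AC·BA·BA·CB·AC·BA·CB·AC·BA·CB·CB·AC·BA·CB·AC·BA·CB·AC
    A ↦ BA
    B ↦ AC
    C ↦ CB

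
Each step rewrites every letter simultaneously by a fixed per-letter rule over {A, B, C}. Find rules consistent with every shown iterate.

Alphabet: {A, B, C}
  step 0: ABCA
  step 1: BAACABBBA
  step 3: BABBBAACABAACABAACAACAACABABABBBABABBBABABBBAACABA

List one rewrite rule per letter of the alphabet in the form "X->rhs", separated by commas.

A->BA, B->ACA, C->BB

  step 0 ⇒ step 1: ABCA ⇒ BA·ACA·BB·BA
    A ↦ BA
    B ↦ ACA
    C ↦ BB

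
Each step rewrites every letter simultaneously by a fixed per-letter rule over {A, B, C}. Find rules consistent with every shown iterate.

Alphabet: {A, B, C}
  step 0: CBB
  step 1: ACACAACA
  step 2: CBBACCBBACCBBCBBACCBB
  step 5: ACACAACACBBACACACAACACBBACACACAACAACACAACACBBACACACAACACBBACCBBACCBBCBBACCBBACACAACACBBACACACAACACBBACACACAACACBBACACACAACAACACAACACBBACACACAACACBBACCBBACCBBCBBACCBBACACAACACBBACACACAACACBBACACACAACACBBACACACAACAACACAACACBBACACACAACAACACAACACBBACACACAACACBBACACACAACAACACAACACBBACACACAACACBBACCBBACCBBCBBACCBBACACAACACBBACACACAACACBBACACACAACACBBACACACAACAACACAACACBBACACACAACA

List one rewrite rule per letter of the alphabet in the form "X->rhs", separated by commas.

A->CBB, B->ACA, C->AC

  step 1 ⇒ step 2: ACACAACA ⇒ CBB·AC·CBB·AC·CBB·CBB·AC·CBB
    A ↦ CBB
    C ↦ AC
  step 0 ⇒ step 1: CBB ⇒ AC·ACA·ACA
    B ↦ ACA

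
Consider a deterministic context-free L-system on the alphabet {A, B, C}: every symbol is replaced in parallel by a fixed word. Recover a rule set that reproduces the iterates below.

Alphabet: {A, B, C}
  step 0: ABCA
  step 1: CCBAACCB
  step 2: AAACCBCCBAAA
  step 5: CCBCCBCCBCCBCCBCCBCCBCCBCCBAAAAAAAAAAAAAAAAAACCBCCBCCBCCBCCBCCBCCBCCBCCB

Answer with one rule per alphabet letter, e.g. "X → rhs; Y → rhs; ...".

A->CCB, B->A, C->A

  step 1 ⇒ step 2: CCBAACCB ⇒ A·A·A·CCB·CCB·A·A·A
    A ↦ CCB
    B ↦ A
    C ↦ A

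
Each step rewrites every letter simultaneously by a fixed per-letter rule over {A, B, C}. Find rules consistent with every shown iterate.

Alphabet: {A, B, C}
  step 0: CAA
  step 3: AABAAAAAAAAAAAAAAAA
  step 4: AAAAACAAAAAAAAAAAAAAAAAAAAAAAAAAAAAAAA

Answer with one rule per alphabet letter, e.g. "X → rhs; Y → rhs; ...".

A->AA, B->AC, C->B

  step 3 ⇒ step 4: AABAAAAAAAAAAAAAAAA ⇒ AA·AA·AC·AA·AA·AA·AA·AA·AA·AA·AA·AA·AA·AA·AA·AA·AA·AA·AA
    A ↦ AA
    B ↦ AC
    C ↦ B  (constrained at step 0)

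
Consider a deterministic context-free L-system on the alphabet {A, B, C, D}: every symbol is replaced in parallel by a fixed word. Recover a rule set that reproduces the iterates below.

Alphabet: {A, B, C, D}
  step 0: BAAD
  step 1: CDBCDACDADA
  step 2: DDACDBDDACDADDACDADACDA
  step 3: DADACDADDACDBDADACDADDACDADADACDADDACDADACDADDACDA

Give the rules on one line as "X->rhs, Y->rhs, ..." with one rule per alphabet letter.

  step 2 ⇒ step 3: DDACDBDDACDADDACDADACDA ⇒ DA·DA·CDA·D·DA·CDB·DA·DA·CDA·D·DA·CDA·DA·DA·CDA·D·DA·CDA·DA·CDA·D·DA·CDA
    A ↦ CDA
    B ↦ CDB
    C ↦ D
    D ↦ DA

A->CDA, B->CDB, C->D, D->DA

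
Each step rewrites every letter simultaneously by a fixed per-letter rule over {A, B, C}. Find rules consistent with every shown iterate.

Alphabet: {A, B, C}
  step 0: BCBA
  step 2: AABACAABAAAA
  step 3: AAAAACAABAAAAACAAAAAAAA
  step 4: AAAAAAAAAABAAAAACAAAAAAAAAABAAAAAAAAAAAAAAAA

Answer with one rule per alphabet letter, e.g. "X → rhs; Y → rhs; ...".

  step 3 ⇒ step 4: AAAAACAABAAAAACAAAAAAAA ⇒ AA·AA·AA·AA·AA·B·AA·AA·AC·AA·AA·AA·AA·AA·B·AA·AA·AA·AA·AA·AA·AA·AA
    A ↦ AA
    B ↦ AC
    C ↦ B

A->AA, B->AC, C->B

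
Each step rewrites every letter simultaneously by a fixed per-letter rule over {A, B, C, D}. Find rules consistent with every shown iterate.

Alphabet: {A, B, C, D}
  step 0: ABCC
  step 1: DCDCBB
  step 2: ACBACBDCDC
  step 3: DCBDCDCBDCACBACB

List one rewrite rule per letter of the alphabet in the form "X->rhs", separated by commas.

A->DC, B->DC, C->B, D->AC

  step 2 ⇒ step 3: ACBACBDCDC ⇒ DC·B·DC·DC·B·DC·AC·B·AC·B
    A ↦ DC
    B ↦ DC
    C ↦ B
    D ↦ AC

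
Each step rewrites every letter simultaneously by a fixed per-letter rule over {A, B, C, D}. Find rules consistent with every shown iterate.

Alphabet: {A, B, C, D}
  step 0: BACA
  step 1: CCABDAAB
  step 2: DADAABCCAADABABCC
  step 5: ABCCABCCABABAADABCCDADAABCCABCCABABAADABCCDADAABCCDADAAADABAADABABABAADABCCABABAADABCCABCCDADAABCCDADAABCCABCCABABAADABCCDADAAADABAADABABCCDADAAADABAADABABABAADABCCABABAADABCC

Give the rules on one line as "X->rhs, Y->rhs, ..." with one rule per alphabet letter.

A->AB, B->CC, C->DA, D->AAD

  step 1 ⇒ step 2: CCABDAAB ⇒ DA·DA·AB·CC·AAD·AB·AB·CC
    A ↦ AB
    B ↦ CC
    C ↦ DA
    D ↦ AAD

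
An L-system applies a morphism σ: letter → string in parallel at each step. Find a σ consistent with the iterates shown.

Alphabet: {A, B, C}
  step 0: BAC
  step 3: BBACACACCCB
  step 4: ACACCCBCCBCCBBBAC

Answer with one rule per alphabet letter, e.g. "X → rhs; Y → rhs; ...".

  step 3 ⇒ step 4: BBACACACCCB ⇒ AC·AC·CC·B·CC·B·CC·B·B·B·AC
    A ↦ CC
    B ↦ AC
    C ↦ B

A->CC, B->AC, C->B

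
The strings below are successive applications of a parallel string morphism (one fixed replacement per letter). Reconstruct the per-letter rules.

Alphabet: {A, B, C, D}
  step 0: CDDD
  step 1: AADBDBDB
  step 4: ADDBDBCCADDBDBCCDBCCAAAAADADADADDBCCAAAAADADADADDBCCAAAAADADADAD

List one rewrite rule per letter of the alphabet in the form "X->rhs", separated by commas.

  step 0 ⇒ step 1: CDDD ⇒ AA·DB·DB·DB
    C ↦ AA
    D ↦ DB
    A ↦ AD  (constrained at step 1)
    B ↦ CC  (constrained at step 1)

A->AD, B->CC, C->AA, D->DB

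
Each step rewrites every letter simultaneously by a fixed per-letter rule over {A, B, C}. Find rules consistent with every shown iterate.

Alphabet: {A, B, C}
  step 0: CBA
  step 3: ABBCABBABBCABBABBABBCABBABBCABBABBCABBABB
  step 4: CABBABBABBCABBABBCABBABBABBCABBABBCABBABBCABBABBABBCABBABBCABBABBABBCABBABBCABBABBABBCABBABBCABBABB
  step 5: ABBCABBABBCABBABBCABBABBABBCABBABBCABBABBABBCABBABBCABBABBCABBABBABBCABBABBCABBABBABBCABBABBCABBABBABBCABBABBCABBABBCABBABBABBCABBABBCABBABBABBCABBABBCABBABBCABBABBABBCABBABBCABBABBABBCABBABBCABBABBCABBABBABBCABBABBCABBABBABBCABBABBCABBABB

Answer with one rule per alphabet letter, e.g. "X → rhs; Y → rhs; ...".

  step 4 ⇒ step 5: CABBABBABBCABBABBCABBABBABBCABBABBCABBABBCABBABBABBCABBABBCABBABBABBCABBABBCABBABBABBCABBABBCABBABB ⇒ ABB·C·ABB·ABB·C·ABB·ABB·C·ABB·ABB·ABB·C·ABB·ABB·C·ABB·ABB·ABB·C·ABB·ABB·C·ABB·ABB·C·ABB·ABB·ABB·C·ABB·ABB·C·ABB·ABB·ABB·C·ABB·ABB·C·ABB·ABB·ABB·C·ABB·ABB·C·ABB·ABB·C·ABB·ABB·ABB·C·ABB·ABB·C·ABB·ABB·ABB·C·ABB·ABB·C·ABB·ABB·C·ABB·ABB·ABB·C·ABB·ABB·C·ABB·ABB·ABB·C·ABB·ABB·C·ABB·ABB·C·ABB·ABB·ABB·C·ABB·ABB·C·ABB·ABB·ABB·C·ABB·ABB·C·ABB·ABB
    A ↦ C
    B ↦ ABB
    C ↦ ABB

A->C, B->ABB, C->ABB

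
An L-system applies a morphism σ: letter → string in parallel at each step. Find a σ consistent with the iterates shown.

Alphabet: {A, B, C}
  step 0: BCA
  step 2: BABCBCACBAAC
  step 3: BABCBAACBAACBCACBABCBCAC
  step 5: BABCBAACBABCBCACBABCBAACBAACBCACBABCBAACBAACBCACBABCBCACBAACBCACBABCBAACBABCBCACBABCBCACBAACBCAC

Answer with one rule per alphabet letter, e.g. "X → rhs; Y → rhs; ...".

  step 2 ⇒ step 3: BABCBCACBAAC ⇒ BA·BC·BA·AC·BA·AC·BC·AC·BA·BC·BC·AC
    A ↦ BC
    B ↦ BA
    C ↦ AC

A->BC, B->BA, C->AC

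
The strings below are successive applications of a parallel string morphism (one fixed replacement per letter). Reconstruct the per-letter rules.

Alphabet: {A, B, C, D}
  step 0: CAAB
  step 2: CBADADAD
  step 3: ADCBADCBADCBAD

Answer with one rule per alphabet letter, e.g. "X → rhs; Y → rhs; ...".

A->CB, B->D, C->A, D->AD

  step 2 ⇒ step 3: CBADADAD ⇒ A·D·CB·AD·CB·AD·CB·AD
    A ↦ CB
    B ↦ D
    C ↦ A
    D ↦ AD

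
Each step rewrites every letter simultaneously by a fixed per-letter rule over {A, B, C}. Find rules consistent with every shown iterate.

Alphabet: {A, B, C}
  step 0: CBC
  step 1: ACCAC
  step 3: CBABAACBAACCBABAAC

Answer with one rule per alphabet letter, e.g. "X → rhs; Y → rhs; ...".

A->BA, B->C, C->AC

  step 0 ⇒ step 1: CBC ⇒ AC·C·AC
    B ↦ C
    C ↦ AC
    A ↦ BA  (constrained at step 1)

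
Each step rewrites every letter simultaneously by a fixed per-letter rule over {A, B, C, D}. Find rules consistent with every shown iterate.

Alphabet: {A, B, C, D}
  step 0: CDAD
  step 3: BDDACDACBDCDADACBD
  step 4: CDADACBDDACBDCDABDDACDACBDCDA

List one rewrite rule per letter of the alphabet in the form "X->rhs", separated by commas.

A->C, B->C, C->BD, D->DA

  step 3 ⇒ step 4: BDDACDACBDCDADACBD ⇒ C·DA·DA·C·BD·DA·C·BD·C·DA·BD·DA·C·DA·C·BD·C·DA
    A ↦ C
    B ↦ C
    C ↦ BD
    D ↦ DA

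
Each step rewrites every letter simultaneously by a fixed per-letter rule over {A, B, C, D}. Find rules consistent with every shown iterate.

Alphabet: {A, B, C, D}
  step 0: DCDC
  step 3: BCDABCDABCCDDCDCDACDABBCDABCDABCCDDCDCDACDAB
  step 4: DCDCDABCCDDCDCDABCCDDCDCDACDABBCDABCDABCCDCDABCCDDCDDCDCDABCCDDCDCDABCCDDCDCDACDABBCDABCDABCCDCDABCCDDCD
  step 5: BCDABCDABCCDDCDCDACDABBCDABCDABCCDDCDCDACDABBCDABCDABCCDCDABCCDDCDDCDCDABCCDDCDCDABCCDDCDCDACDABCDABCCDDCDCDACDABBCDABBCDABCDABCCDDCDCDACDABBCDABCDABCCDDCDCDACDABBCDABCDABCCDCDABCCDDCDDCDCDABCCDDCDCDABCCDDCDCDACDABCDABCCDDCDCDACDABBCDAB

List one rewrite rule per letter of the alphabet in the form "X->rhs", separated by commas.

A->CCD, B->DCD, C->CDA, D->B

  step 4 ⇒ step 5: DCDCDABCCDDCDCDABCCDDCDCDACDABBCDABCDABCCDCDABCCDDCDDCDCDABCCDDCDCDABCCDDCDCDACDABBCDABCDABCCDCDABCCDDCD ⇒ B·CDA·B·CDA·B·CCD·DCD·CDA·CDA·B·B·CDA·B·CDA·B·CCD·DCD·CDA·CDA·B·B·CDA·B·CDA·B·CCD·CDA·B·CCD·DCD·DCD·CDA·B·CCD·DCD·CDA·B·CCD·DCD·CDA·CDA·B·CDA·B·CCD·DCD·CDA·CDA·B·B·CDA·B·B·CDA·B·CDA·B·CCD·DCD·CDA·CDA·B·B·CDA·B·CDA·B·CCD·DCD·CDA·CDA·B·B·CDA·B·CDA·B·CCD·CDA·B·CCD·DCD·DCD·CDA·B·CCD·DCD·CDA·B·CCD·DCD·CDA·CDA·B·CDA·B·CCD·DCD·CDA·CDA·B·B·CDA·B
    A ↦ CCD
    B ↦ DCD
    C ↦ CDA
    D ↦ B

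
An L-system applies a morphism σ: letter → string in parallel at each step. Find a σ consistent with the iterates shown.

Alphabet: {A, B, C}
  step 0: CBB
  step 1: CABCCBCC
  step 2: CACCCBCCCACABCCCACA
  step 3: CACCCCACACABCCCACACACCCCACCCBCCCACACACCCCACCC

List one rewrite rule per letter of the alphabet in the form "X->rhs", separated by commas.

  step 2 ⇒ step 3: CACCCBCCCACABCCCACA ⇒ CA·CCC·CA·CA·CA·BCC·CA·CA·CA·CCC·CA·CCC·BCC·CA·CA·CA·CCC·CA·CCC
    A ↦ CCC
    B ↦ BCC
    C ↦ CA

A->CCC, B->BCC, C->CA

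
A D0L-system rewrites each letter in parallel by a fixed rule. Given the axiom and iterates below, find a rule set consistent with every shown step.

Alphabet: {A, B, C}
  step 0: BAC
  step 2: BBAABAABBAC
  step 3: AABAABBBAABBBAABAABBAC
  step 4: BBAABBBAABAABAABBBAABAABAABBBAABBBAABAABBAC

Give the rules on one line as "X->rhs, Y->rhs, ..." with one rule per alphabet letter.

  step 3 ⇒ step 4: AABAABBBAABBBAABAABBAC ⇒ B·B·AAB·B·B·AAB·AAB·AAB·B·B·AAB·AAB·AAB·B·B·AAB·B·B·AAB·AAB·B·AC
    A ↦ B
    B ↦ AAB
    C ↦ AC

A->B, B->AAB, C->AC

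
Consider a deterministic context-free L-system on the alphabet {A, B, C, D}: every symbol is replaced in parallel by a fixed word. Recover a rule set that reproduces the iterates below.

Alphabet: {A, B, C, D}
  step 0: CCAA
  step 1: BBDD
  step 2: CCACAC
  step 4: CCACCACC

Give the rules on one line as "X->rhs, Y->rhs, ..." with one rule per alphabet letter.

  step 1 ⇒ step 2: BBDD ⇒ C·C·AC·AC
    B ↦ C
    D ↦ AC
  step 0 ⇒ step 1: CCAA ⇒ B·B·D·D
    A ↦ D
  step 0 ⇒ step 1: CCAA ⇒ B·B·D·D
    C ↦ B

A->D, B->C, C->B, D->AC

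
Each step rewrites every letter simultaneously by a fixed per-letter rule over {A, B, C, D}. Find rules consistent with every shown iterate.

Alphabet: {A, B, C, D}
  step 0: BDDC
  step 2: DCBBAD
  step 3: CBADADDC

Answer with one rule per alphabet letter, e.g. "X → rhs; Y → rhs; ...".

A->D, B->AD, C->B, D->C

  step 2 ⇒ step 3: DCBBAD ⇒ C·B·AD·AD·D·C
    A ↦ D
    B ↦ AD
    C ↦ B
    D ↦ C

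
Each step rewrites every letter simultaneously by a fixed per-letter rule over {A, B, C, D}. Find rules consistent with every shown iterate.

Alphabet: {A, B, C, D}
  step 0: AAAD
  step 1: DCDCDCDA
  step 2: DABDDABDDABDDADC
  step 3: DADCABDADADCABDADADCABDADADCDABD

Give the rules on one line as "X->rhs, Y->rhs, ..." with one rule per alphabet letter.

  step 2 ⇒ step 3: DABDDABDDABDDADC ⇒ DA·DC·AB·DA·DA·DC·AB·DA·DA·DC·AB·DA·DA·DC·DA·BD
    A ↦ DC
    B ↦ AB
    C ↦ BD
    D ↦ DA

A->DC, B->AB, C->BD, D->DA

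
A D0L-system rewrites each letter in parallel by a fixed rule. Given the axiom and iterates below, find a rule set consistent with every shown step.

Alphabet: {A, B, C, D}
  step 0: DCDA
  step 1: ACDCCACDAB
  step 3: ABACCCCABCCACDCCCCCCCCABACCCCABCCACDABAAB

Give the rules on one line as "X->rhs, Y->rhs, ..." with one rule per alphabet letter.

  step 0 ⇒ step 1: DCDA ⇒ ACD·CC·ACD·AB
    A ↦ AB
    C ↦ CC
    D ↦ ACD
    B ↦ A  (constrained at step 1)

A->AB, B->A, C->CC, D->ACD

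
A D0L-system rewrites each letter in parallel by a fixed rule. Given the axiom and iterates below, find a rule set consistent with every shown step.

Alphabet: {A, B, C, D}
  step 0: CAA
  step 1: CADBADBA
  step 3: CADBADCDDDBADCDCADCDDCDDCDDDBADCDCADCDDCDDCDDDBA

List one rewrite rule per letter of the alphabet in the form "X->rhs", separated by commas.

  step 0 ⇒ step 1: CAA ⇒ CA·DBA·DBA
    A ↦ DBA
    C ↦ CA
    B ↦ D  (constrained at step 1)
    D ↦ DCD  (constrained at step 1)

A->DBA, B->D, C->CA, D->DCD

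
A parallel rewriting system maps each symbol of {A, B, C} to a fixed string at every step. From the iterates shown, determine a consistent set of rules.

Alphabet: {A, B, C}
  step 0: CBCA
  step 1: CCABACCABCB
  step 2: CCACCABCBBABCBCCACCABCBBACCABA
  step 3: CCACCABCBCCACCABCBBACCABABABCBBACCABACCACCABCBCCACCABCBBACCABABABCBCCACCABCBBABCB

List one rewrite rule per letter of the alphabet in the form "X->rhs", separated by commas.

A->BCB, B->BA, C->CCA

  step 2 ⇒ step 3: CCACCABCBBABCBCCACCABCBBACCABA ⇒ CCA·CCA·BCB·CCA·CCA·BCB·BA·CCA·BA·BA·BCB·BA·CCA·BA·CCA·CCA·BCB·CCA·CCA·BCB·BA·CCA·BA·BA·BCB·CCA·CCA·BCB·BA·BCB
    A ↦ BCB
    B ↦ BA
    C ↦ CCA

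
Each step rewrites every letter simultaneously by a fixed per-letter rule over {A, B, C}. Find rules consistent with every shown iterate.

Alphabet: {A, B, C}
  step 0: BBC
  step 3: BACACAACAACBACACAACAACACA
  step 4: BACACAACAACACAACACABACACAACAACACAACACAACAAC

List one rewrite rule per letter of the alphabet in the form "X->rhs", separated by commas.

  step 3 ⇒ step 4: BACACAACAACBACACAACAACACA ⇒ BAC·AC·A·AC·A·AC·AC·A·AC·AC·A·BAC·AC·A·AC·A·AC·AC·A·AC·AC·A·AC·A·AC
    A ↦ AC
    B ↦ BAC
    C ↦ A

A->AC, B->BAC, C->A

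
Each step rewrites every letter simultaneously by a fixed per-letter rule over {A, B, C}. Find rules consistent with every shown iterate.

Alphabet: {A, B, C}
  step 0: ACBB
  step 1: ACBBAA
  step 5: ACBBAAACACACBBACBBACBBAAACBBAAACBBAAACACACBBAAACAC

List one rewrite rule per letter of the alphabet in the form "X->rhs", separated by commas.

  step 0 ⇒ step 1: ACBB ⇒ AC·BB·A·A
    A ↦ AC
    B ↦ A
    C ↦ BB

A->AC, B->A, C->BB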